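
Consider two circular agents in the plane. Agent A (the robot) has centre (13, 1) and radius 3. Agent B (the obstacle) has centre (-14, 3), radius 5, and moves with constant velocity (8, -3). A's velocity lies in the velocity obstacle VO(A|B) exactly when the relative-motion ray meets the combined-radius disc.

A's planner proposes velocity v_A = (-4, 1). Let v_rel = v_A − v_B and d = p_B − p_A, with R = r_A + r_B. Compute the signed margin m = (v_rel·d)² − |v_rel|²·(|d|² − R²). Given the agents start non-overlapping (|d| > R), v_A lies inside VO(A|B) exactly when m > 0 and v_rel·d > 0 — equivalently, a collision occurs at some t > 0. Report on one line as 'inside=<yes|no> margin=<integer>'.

d = (-27, 2),  |d|² = 733;  R = 3+5 = 8,  c = 733−8² = 669
v_rel = (-12, 4),  |v_rel|² = 160;  v_rel·d = (-12)·(-27) + (4)·(2) = 332
160·t² − 664·t + 669 = 0  ⇒  m = 332² − 160·669 = 3184
m = 3184 > 0,  v_rel·d = 332 > 0  ⇒  inside

inside=yes margin=3184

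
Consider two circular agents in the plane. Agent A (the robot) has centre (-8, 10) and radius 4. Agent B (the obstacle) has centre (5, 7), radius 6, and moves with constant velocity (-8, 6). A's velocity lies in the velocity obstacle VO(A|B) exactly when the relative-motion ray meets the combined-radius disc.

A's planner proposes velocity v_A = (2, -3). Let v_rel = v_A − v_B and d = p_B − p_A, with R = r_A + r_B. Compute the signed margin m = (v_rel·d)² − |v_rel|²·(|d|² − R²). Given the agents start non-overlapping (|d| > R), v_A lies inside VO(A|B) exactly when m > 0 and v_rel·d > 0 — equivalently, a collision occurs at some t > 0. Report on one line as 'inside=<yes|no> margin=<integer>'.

d = (13, -3),  |d|² = 178;  R = 4+6 = 10,  c = 178−10² = 78
v_rel = (10, -9),  |v_rel|² = 181;  v_rel·d = (10)·(13) + (-9)·(-3) = 157
181·t² − 314·t + 78 = 0  ⇒  m = 157² − 181·78 = 10531
m = 10531 > 0,  v_rel·d = 157 > 0  ⇒  inside

inside=yes margin=10531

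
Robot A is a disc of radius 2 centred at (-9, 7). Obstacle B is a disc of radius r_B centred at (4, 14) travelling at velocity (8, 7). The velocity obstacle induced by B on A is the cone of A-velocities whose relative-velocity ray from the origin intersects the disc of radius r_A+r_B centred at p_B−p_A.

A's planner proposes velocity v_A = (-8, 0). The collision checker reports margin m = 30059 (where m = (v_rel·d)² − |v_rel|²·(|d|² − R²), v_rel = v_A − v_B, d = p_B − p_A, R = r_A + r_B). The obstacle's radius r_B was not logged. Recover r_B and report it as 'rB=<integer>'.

m = 30059
d = (13, 7);  v_rel = (-16, -7),  |v_rel|² = 305
v_rel×d = (-16)·(7) − (-7)·(13) = -21
since m = R²·305 − (-21)²:  R² = (441 + 30059) / 305 = 100
R = √100 = 10  ⇒  r_B = 10 − 2 = 8

rB=8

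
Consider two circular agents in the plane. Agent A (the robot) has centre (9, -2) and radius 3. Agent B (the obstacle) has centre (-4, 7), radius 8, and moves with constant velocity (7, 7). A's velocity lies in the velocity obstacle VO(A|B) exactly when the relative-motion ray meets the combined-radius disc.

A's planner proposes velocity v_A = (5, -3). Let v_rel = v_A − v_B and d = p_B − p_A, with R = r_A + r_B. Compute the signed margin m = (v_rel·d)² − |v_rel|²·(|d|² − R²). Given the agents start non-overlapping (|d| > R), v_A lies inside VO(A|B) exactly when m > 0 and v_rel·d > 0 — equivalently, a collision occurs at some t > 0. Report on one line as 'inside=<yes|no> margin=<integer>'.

d = (-13, 9),  |d|² = 250;  R = 3+8 = 11,  c = 250−11² = 129
v_rel = (-2, -10),  |v_rel|² = 104;  v_rel·d = (-2)·(-13) + (-10)·(9) = -64
104·t² + 128·t + 129 = 0  ⇒  m = (-64)² − 104·129 = -9320
m = -9320 < 0,  v_rel·d = -64 < 0  ⇒  outside

inside=no margin=-9320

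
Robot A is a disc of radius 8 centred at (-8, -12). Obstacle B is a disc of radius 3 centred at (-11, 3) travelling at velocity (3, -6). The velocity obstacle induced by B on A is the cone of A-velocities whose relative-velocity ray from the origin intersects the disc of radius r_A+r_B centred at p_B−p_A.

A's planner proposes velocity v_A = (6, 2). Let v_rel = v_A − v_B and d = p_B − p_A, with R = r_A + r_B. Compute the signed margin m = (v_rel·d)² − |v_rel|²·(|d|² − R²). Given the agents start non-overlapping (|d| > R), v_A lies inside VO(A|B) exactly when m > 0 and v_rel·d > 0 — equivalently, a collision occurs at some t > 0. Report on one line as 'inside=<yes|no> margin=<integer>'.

d = (-3, 15),  |d|² = 234;  R = 8+3 = 11,  c = 234−11² = 113
v_rel = (3, 8),  |v_rel|² = 73;  v_rel·d = (3)·(-3) + (8)·(15) = 111
73·t² − 222·t + 113 = 0  ⇒  m = 111² − 73·113 = 4072
m = 4072 > 0,  v_rel·d = 111 > 0  ⇒  inside

inside=yes margin=4072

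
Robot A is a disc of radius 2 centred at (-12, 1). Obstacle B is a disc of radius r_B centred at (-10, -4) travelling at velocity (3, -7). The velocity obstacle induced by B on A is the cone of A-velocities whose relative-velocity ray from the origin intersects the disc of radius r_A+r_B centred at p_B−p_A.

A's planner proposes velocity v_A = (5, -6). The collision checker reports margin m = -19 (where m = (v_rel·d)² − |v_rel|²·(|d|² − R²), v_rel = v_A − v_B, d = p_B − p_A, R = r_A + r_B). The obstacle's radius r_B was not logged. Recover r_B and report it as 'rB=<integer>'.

m = -19
d = (2, -5);  v_rel = (2, 1),  |v_rel|² = 5
v_rel×d = (2)·(-5) − (1)·(2) = -12
since m = R²·5 − (-12)²:  R² = (144 + -19) / 5 = 25
R = √25 = 5  ⇒  r_B = 5 − 2 = 3

rB=3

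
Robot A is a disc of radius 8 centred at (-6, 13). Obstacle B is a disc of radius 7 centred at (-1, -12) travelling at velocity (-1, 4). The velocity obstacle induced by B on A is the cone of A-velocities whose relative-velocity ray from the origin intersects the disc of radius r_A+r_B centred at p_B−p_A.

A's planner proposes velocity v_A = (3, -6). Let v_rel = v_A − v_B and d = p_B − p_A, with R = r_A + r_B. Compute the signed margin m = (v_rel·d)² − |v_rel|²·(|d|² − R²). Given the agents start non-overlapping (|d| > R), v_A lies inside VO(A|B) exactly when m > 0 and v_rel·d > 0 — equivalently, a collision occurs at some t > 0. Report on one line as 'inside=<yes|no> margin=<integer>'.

d = (5, -25),  |d|² = 650;  R = 8+7 = 15,  c = 650−15² = 425
v_rel = (4, -10),  |v_rel|² = 116;  v_rel·d = (4)·(5) + (-10)·(-25) = 270
116·t² − 540·t + 425 = 0  ⇒  m = 270² − 116·425 = 23600
m = 23600 > 0,  v_rel·d = 270 > 0  ⇒  inside

inside=yes margin=23600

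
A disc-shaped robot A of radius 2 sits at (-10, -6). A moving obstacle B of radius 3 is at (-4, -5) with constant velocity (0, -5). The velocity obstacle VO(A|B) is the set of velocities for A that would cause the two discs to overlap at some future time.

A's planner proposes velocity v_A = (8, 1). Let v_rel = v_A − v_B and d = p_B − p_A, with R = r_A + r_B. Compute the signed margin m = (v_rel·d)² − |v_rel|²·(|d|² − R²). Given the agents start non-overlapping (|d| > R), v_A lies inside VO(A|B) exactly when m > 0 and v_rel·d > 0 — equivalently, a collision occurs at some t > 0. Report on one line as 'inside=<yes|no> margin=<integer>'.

d = (6, 1),  |d|² = 37;  R = 2+3 = 5,  c = 37−5² = 12
v_rel = (8, 6),  |v_rel|² = 100;  v_rel·d = (8)·(6) + (6)·(1) = 54
100·t² − 108·t + 12 = 0  ⇒  m = 54² − 100·12 = 1716
m = 1716 > 0,  v_rel·d = 54 > 0  ⇒  inside

inside=yes margin=1716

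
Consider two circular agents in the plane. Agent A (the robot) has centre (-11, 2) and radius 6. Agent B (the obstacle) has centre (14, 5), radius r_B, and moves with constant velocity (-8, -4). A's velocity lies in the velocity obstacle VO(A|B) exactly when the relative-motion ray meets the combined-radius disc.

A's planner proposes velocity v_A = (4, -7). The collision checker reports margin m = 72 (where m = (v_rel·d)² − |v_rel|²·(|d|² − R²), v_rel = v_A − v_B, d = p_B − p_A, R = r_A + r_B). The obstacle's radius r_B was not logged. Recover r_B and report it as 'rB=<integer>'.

m = 72
d = (25, 3);  v_rel = (12, -3),  |v_rel|² = 153
v_rel×d = (12)·(3) − (-3)·(25) = 111
since m = R²·153 − 111²:  R² = (12321 + 72) / 153 = 81
R = √81 = 9  ⇒  r_B = 9 − 6 = 3

rB=3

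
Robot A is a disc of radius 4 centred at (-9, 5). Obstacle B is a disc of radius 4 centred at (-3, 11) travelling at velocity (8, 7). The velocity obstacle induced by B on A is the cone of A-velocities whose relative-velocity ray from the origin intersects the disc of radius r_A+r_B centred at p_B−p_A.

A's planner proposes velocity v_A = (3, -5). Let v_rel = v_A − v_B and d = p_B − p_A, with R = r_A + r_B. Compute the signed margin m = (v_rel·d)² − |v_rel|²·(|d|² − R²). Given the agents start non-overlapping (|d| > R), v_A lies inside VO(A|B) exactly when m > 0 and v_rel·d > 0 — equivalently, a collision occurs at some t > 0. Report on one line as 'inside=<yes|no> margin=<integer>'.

d = (6, 6),  |d|² = 72;  R = 4+4 = 8,  c = 72−8² = 8
v_rel = (-5, -12),  |v_rel|² = 169;  v_rel·d = (-5)·(6) + (-12)·(6) = -102
169·t² + 204·t + 8 = 0  ⇒  m = (-102)² − 169·8 = 9052
m = 9052 > 0,  v_rel·d = -102 < 0  ⇒  outside

inside=no margin=9052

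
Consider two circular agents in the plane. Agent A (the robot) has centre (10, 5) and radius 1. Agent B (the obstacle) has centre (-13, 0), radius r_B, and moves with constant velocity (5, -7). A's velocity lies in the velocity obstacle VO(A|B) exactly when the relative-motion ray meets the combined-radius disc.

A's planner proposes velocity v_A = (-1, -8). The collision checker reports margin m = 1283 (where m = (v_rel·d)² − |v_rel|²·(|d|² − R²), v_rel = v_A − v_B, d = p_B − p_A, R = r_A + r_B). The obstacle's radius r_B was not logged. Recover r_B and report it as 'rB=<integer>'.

m = 1283
d = (-23, -5);  v_rel = (-6, -1),  |v_rel|² = 37
v_rel×d = (-6)·(-5) − (-1)·(-23) = 7
since m = R²·37 − 7²:  R² = (49 + 1283) / 37 = 36
R = √36 = 6  ⇒  r_B = 6 − 1 = 5

rB=5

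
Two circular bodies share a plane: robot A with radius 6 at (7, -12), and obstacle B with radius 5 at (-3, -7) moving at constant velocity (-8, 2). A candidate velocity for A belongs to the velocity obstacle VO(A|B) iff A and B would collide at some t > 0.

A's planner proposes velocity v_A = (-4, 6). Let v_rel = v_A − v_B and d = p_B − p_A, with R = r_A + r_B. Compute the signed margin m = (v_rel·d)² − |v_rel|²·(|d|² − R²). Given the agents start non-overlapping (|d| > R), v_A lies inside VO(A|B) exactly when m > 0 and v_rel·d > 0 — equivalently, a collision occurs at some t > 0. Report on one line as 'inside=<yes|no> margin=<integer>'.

d = (-10, 5),  |d|² = 125;  R = 6+5 = 11,  c = 125−11² = 4
v_rel = (4, 4),  |v_rel|² = 32;  v_rel·d = (4)·(-10) + (4)·(5) = -20
32·t² + 40·t + 4 = 0  ⇒  m = (-20)² − 32·4 = 272
m = 272 > 0,  v_rel·d = -20 < 0  ⇒  outside

inside=no margin=272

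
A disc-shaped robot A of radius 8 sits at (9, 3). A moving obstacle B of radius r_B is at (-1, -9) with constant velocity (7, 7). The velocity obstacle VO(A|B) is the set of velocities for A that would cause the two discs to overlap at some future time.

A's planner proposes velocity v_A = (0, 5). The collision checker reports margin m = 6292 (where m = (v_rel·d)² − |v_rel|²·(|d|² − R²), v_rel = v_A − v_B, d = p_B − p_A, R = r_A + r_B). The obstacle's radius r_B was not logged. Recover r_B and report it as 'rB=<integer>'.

m = 6292
d = (-10, -12);  v_rel = (-7, -2),  |v_rel|² = 53
v_rel×d = (-7)·(-12) − (-2)·(-10) = 64
since m = R²·53 − 64²:  R² = (4096 + 6292) / 53 = 196
R = √196 = 14  ⇒  r_B = 14 − 8 = 6

rB=6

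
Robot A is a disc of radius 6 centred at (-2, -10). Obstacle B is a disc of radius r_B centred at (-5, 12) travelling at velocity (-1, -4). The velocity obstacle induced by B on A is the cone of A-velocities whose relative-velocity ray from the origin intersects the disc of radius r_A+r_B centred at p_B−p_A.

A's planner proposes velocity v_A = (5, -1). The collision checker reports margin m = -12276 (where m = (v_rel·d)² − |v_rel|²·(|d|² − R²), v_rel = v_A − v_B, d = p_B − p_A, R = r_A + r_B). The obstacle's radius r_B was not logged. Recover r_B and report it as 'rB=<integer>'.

m = -12276
d = (-3, 22);  v_rel = (6, 3),  |v_rel|² = 45
v_rel×d = (6)·(22) − (3)·(-3) = 141
since m = R²·45 − 141²:  R² = (19881 + -12276) / 45 = 169
R = √169 = 13  ⇒  r_B = 13 − 6 = 7

rB=7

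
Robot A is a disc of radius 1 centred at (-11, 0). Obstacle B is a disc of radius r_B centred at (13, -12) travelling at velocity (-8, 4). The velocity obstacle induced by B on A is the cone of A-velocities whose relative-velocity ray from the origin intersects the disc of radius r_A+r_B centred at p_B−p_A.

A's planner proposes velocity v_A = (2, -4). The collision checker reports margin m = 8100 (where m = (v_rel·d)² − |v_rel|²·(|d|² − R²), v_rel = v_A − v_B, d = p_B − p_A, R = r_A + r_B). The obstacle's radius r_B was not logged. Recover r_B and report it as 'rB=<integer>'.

m = 8100
d = (24, -12);  v_rel = (10, -8),  |v_rel|² = 164
v_rel×d = (10)·(-12) − (-8)·(24) = 72
since m = R²·164 − 72²:  R² = (5184 + 8100) / 164 = 81
R = √81 = 9  ⇒  r_B = 9 − 1 = 8

rB=8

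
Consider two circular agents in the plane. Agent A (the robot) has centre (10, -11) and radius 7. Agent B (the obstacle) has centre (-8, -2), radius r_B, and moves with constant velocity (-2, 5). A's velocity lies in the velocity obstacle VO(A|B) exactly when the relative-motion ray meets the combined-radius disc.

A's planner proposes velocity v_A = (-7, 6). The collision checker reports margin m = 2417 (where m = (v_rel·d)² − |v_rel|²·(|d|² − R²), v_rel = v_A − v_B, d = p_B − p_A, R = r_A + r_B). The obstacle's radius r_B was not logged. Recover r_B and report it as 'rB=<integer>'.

m = 2417
d = (-18, 9);  v_rel = (-5, 1),  |v_rel|² = 26
v_rel×d = (-5)·(9) − (1)·(-18) = -27
since m = R²·26 − (-27)²:  R² = (729 + 2417) / 26 = 121
R = √121 = 11  ⇒  r_B = 11 − 7 = 4

rB=4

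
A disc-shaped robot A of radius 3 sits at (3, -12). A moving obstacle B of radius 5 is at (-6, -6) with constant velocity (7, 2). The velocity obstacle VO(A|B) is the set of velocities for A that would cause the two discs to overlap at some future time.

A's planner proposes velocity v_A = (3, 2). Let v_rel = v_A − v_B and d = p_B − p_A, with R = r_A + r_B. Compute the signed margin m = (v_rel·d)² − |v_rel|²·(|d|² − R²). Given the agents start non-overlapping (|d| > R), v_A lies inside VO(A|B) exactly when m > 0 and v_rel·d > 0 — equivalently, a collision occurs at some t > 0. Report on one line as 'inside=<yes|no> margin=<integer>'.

d = (-9, 6),  |d|² = 117;  R = 3+5 = 8,  c = 117−8² = 53
v_rel = (-4, 0),  |v_rel|² = 16;  v_rel·d = (-4)·(-9) + (0)·(6) = 36
16·t² − 72·t + 53 = 0  ⇒  m = 36² − 16·53 = 448
m = 448 > 0,  v_rel·d = 36 > 0  ⇒  inside

inside=yes margin=448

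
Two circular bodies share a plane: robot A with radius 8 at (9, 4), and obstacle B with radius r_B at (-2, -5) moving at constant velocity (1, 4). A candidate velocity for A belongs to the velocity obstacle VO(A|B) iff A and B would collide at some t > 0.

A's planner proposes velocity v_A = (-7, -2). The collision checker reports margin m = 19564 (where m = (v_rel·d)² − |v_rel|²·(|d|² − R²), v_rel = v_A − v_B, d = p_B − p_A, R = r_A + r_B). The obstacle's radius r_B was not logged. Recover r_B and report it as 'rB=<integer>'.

m = 19564
d = (-11, -9);  v_rel = (-8, -6),  |v_rel|² = 100
v_rel×d = (-8)·(-9) − (-6)·(-11) = 6
since m = R²·100 − 6²:  R² = (36 + 19564) / 100 = 196
R = √196 = 14  ⇒  r_B = 14 − 8 = 6

rB=6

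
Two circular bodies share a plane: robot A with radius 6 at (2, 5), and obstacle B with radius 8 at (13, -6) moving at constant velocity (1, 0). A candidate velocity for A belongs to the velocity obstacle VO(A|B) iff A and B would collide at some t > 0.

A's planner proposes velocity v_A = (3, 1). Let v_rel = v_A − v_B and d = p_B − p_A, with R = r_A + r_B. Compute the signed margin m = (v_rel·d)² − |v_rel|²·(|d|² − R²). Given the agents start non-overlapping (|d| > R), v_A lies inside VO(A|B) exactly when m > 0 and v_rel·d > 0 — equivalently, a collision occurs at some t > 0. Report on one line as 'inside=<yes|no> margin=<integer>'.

d = (11, -11),  |d|² = 242;  R = 6+8 = 14,  c = 242−14² = 46
v_rel = (2, 1),  |v_rel|² = 5;  v_rel·d = (2)·(11) + (1)·(-11) = 11
5·t² − 22·t + 46 = 0  ⇒  m = 11² − 5·46 = -109
m = -109 < 0,  v_rel·d = 11 > 0  ⇒  outside

inside=no margin=-109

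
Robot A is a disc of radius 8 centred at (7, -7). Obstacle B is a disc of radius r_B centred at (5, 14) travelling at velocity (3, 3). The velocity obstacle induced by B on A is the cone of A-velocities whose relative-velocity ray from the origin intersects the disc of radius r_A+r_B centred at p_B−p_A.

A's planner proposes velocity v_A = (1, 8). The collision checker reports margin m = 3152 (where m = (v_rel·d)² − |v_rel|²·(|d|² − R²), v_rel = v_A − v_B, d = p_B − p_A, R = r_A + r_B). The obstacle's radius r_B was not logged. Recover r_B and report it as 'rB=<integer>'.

m = 3152
d = (-2, 21);  v_rel = (-2, 5),  |v_rel|² = 29
v_rel×d = (-2)·(21) − (5)·(-2) = -32
since m = R²·29 − (-32)²:  R² = (1024 + 3152) / 29 = 144
R = √144 = 12  ⇒  r_B = 12 − 8 = 4

rB=4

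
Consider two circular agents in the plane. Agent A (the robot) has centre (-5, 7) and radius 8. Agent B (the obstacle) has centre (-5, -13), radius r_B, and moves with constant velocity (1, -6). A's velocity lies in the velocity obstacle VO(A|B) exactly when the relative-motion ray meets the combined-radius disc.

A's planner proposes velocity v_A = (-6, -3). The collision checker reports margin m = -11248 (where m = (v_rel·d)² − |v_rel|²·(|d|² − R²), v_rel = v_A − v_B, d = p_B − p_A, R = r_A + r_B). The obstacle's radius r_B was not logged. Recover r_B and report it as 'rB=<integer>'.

m = -11248
d = (0, -20);  v_rel = (-7, 3),  |v_rel|² = 58
v_rel×d = (-7)·(-20) − (3)·(0) = 140
since m = R²·58 − 140²:  R² = (19600 + -11248) / 58 = 144
R = √144 = 12  ⇒  r_B = 12 − 8 = 4

rB=4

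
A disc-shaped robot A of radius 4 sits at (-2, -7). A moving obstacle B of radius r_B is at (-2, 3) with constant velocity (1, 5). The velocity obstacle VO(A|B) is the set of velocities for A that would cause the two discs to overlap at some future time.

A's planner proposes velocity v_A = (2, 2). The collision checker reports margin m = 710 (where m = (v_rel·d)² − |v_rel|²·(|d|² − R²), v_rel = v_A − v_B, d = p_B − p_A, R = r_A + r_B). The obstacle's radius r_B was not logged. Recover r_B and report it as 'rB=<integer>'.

m = 710
d = (0, 10);  v_rel = (1, -3),  |v_rel|² = 10
v_rel×d = (1)·(10) − (-3)·(0) = 10
since m = R²·10 − 10²:  R² = (100 + 710) / 10 = 81
R = √81 = 9  ⇒  r_B = 9 − 4 = 5

rB=5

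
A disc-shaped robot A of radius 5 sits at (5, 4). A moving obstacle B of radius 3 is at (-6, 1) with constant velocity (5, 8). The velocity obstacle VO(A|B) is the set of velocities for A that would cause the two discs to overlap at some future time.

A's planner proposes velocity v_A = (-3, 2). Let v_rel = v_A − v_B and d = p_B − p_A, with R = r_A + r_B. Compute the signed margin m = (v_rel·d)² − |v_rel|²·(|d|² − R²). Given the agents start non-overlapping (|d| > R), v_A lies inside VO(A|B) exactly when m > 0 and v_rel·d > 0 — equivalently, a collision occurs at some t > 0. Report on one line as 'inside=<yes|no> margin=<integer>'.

d = (-11, -3),  |d|² = 130;  R = 5+3 = 8,  c = 130−8² = 66
v_rel = (-8, -6),  |v_rel|² = 100;  v_rel·d = (-8)·(-11) + (-6)·(-3) = 106
100·t² − 212·t + 66 = 0  ⇒  m = 106² − 100·66 = 4636
m = 4636 > 0,  v_rel·d = 106 > 0  ⇒  inside

inside=yes margin=4636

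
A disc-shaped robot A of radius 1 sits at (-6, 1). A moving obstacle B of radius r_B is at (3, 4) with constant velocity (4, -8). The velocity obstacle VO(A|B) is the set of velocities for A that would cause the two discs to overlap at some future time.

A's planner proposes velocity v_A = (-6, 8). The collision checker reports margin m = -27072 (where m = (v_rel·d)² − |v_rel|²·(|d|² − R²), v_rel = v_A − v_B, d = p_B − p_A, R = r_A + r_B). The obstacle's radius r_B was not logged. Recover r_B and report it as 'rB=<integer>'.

m = -27072
d = (9, 3);  v_rel = (-10, 16),  |v_rel|² = 356
v_rel×d = (-10)·(3) − (16)·(9) = -174
since m = R²·356 − (-174)²:  R² = (30276 + -27072) / 356 = 9
R = √9 = 3  ⇒  r_B = 3 − 1 = 2

rB=2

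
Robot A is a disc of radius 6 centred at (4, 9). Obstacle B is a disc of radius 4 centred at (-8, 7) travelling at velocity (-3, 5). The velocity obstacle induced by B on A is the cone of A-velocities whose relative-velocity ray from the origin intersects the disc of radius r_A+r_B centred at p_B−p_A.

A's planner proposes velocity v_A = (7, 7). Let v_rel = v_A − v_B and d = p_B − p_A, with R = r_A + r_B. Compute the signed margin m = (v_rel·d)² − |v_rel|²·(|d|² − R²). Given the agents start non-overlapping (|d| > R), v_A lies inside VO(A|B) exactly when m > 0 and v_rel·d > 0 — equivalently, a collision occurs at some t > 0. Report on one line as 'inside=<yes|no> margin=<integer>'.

d = (-12, -2),  |d|² = 148;  R = 6+4 = 10,  c = 148−10² = 48
v_rel = (10, 2),  |v_rel|² = 104;  v_rel·d = (10)·(-12) + (2)·(-2) = -124
104·t² + 248·t + 48 = 0  ⇒  m = (-124)² − 104·48 = 10384
m = 10384 > 0,  v_rel·d = -124 < 0  ⇒  outside

inside=no margin=10384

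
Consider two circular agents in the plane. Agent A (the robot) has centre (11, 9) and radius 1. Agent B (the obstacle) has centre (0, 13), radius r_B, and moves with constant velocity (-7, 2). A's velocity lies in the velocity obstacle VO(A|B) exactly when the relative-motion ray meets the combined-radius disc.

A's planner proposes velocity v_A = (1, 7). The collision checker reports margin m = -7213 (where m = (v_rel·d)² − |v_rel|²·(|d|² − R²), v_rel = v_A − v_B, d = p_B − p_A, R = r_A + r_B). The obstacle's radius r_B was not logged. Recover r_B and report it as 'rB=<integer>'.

m = -7213
d = (-11, 4);  v_rel = (8, 5),  |v_rel|² = 89
v_rel×d = (8)·(4) − (5)·(-11) = 87
since m = R²·89 − 87²:  R² = (7569 + -7213) / 89 = 4
R = √4 = 2  ⇒  r_B = 2 − 1 = 1

rB=1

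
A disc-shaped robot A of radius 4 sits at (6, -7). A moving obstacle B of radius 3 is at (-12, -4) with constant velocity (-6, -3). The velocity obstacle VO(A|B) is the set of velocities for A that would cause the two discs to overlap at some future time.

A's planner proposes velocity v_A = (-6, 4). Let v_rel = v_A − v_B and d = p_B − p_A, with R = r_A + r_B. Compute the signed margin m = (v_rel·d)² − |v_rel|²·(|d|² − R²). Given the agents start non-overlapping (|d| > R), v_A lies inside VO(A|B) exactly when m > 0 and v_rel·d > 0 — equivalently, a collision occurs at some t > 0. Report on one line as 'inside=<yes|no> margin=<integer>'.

d = (-18, 3),  |d|² = 333;  R = 4+3 = 7,  c = 333−7² = 284
v_rel = (0, 7),  |v_rel|² = 49;  v_rel·d = (0)·(-18) + (7)·(3) = 21
49·t² − 42·t + 284 = 0  ⇒  m = 21² − 49·284 = -13475
m = -13475 < 0,  v_rel·d = 21 > 0  ⇒  outside

inside=no margin=-13475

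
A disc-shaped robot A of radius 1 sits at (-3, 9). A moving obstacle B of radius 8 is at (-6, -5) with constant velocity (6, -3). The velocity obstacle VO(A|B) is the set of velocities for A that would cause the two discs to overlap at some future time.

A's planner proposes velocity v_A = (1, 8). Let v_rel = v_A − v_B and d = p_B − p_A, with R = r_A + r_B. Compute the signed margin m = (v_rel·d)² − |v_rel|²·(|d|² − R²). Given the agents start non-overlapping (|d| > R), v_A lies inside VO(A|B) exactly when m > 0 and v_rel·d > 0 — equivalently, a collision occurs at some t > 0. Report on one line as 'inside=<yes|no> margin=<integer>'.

d = (-3, -14),  |d|² = 205;  R = 1+8 = 9,  c = 205−9² = 124
v_rel = (-5, 11),  |v_rel|² = 146;  v_rel·d = (-5)·(-3) + (11)·(-14) = -139
146·t² + 278·t + 124 = 0  ⇒  m = (-139)² − 146·124 = 1217
m = 1217 > 0,  v_rel·d = -139 < 0  ⇒  outside

inside=no margin=1217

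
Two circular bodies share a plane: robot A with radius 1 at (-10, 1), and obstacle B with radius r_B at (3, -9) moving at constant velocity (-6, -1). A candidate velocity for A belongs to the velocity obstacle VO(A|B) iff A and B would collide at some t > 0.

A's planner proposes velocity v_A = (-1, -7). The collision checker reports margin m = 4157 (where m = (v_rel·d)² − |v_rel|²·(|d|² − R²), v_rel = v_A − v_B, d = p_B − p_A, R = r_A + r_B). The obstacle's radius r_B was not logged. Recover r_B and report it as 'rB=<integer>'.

m = 4157
d = (13, -10);  v_rel = (5, -6),  |v_rel|² = 61
v_rel×d = (5)·(-10) − (-6)·(13) = 28
since m = R²·61 − 28²:  R² = (784 + 4157) / 61 = 81
R = √81 = 9  ⇒  r_B = 9 − 1 = 8

rB=8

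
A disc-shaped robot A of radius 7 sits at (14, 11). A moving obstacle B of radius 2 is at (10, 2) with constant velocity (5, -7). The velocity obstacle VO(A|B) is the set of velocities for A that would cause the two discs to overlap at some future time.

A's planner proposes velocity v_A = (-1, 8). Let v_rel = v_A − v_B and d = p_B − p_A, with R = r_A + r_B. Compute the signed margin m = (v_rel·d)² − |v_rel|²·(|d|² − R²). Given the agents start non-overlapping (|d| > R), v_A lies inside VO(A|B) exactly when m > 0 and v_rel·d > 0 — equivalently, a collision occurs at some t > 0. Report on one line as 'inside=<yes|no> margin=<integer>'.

d = (-4, -9),  |d|² = 97;  R = 7+2 = 9,  c = 97−9² = 16
v_rel = (-6, 15),  |v_rel|² = 261;  v_rel·d = (-6)·(-4) + (15)·(-9) = -111
261·t² + 222·t + 16 = 0  ⇒  m = (-111)² − 261·16 = 8145
m = 8145 > 0,  v_rel·d = -111 < 0  ⇒  outside

inside=no margin=8145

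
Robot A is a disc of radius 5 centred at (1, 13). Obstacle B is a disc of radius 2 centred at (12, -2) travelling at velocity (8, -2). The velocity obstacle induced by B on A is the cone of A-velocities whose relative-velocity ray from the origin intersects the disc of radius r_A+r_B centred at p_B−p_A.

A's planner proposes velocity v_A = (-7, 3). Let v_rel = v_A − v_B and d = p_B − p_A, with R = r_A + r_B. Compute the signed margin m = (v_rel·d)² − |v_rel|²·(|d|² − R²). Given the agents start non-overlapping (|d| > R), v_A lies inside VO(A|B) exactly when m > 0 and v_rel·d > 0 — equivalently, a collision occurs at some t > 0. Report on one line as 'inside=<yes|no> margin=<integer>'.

d = (11, -15),  |d|² = 346;  R = 5+2 = 7,  c = 346−7² = 297
v_rel = (-15, 5),  |v_rel|² = 250;  v_rel·d = (-15)·(11) + (5)·(-15) = -240
250·t² + 480·t + 297 = 0  ⇒  m = (-240)² − 250·297 = -16650
m = -16650 < 0,  v_rel·d = -240 < 0  ⇒  outside

inside=no margin=-16650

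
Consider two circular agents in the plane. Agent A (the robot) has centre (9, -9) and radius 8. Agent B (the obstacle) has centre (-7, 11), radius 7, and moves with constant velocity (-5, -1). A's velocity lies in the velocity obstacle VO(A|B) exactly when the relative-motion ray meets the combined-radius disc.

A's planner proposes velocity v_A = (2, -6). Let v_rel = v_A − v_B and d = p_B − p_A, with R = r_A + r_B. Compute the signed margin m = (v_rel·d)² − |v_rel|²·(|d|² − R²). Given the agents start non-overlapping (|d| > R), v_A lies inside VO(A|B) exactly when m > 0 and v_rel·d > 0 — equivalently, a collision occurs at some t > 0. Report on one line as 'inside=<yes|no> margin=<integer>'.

d = (-16, 20),  |d|² = 656;  R = 8+7 = 15,  c = 656−15² = 431
v_rel = (7, -5),  |v_rel|² = 74;  v_rel·d = (7)·(-16) + (-5)·(20) = -212
74·t² + 424·t + 431 = 0  ⇒  m = (-212)² − 74·431 = 13050
m = 13050 > 0,  v_rel·d = -212 < 0  ⇒  outside

inside=no margin=13050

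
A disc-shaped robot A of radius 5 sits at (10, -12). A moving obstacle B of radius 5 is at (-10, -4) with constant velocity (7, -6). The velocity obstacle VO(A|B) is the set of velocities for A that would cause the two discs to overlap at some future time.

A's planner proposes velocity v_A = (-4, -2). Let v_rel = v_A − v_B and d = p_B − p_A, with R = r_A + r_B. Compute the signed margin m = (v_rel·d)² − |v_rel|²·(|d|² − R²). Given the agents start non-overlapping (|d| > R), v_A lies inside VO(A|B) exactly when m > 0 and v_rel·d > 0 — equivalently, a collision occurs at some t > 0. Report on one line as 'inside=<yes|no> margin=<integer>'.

d = (-20, 8),  |d|² = 464;  R = 5+5 = 10,  c = 464−10² = 364
v_rel = (-11, 4),  |v_rel|² = 137;  v_rel·d = (-11)·(-20) + (4)·(8) = 252
137·t² − 504·t + 364 = 0  ⇒  m = 252² − 137·364 = 13636
m = 13636 > 0,  v_rel·d = 252 > 0  ⇒  inside

inside=yes margin=13636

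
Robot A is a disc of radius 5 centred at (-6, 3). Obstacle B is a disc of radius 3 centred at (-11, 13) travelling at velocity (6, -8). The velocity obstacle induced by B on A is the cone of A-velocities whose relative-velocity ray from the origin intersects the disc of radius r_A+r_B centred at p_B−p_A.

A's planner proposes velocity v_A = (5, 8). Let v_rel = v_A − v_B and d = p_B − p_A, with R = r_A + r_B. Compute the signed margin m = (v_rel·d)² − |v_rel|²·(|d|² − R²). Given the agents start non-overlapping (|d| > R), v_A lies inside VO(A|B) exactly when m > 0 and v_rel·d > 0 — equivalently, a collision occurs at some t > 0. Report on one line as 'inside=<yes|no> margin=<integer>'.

d = (-5, 10),  |d|² = 125;  R = 5+3 = 8,  c = 125−8² = 61
v_rel = (-1, 16),  |v_rel|² = 257;  v_rel·d = (-1)·(-5) + (16)·(10) = 165
257·t² − 330·t + 61 = 0  ⇒  m = 165² − 257·61 = 11548
m = 11548 > 0,  v_rel·d = 165 > 0  ⇒  inside

inside=yes margin=11548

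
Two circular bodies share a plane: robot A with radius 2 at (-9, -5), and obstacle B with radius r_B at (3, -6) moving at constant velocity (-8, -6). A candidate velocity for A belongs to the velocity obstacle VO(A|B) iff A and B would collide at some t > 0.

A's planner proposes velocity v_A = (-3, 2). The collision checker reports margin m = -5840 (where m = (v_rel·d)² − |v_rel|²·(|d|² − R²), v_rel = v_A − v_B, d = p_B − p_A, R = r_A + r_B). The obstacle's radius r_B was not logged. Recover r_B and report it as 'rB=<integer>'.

m = -5840
d = (12, -1);  v_rel = (5, 8),  |v_rel|² = 89
v_rel×d = (5)·(-1) − (8)·(12) = -101
since m = R²·89 − (-101)²:  R² = (10201 + -5840) / 89 = 49
R = √49 = 7  ⇒  r_B = 7 − 2 = 5

rB=5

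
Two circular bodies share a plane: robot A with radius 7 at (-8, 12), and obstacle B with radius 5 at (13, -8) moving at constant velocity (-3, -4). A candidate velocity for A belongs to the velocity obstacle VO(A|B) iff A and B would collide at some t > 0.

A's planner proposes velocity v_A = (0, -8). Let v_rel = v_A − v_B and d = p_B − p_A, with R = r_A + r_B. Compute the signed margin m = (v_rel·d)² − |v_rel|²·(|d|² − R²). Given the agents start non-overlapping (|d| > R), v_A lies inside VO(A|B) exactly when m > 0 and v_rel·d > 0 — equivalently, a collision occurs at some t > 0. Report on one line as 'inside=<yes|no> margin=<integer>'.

d = (21, -20),  |d|² = 841;  R = 7+5 = 12,  c = 841−12² = 697
v_rel = (3, -4),  |v_rel|² = 25;  v_rel·d = (3)·(21) + (-4)·(-20) = 143
25·t² − 286·t + 697 = 0  ⇒  m = 143² − 25·697 = 3024
m = 3024 > 0,  v_rel·d = 143 > 0  ⇒  inside

inside=yes margin=3024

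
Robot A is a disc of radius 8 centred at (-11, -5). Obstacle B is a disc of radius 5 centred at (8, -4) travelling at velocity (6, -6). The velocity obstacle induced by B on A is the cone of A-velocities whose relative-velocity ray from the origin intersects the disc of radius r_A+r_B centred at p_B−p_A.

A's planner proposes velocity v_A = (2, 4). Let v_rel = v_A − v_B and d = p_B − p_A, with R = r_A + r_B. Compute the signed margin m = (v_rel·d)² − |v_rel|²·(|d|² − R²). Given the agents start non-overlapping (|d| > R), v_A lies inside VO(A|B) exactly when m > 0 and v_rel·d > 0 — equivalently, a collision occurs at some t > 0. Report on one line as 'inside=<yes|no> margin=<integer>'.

d = (19, 1),  |d|² = 362;  R = 8+5 = 13,  c = 362−13² = 193
v_rel = (-4, 10),  |v_rel|² = 116;  v_rel·d = (-4)·(19) + (10)·(1) = -66
116·t² + 132·t + 193 = 0  ⇒  m = (-66)² − 116·193 = -18032
m = -18032 < 0,  v_rel·d = -66 < 0  ⇒  outside

inside=no margin=-18032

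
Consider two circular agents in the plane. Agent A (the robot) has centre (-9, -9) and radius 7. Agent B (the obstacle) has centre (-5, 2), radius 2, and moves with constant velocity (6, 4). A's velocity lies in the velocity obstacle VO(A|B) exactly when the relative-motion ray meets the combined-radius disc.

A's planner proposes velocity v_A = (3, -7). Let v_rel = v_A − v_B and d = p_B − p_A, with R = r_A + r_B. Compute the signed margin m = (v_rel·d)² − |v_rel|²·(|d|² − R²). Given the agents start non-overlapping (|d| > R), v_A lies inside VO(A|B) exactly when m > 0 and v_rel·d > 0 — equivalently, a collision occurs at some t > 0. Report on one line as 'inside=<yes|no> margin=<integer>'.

d = (4, 11),  |d|² = 137;  R = 7+2 = 9,  c = 137−9² = 56
v_rel = (-3, -11),  |v_rel|² = 130;  v_rel·d = (-3)·(4) + (-11)·(11) = -133
130·t² + 266·t + 56 = 0  ⇒  m = (-133)² − 130·56 = 10409
m = 10409 > 0,  v_rel·d = -133 < 0  ⇒  outside

inside=no margin=10409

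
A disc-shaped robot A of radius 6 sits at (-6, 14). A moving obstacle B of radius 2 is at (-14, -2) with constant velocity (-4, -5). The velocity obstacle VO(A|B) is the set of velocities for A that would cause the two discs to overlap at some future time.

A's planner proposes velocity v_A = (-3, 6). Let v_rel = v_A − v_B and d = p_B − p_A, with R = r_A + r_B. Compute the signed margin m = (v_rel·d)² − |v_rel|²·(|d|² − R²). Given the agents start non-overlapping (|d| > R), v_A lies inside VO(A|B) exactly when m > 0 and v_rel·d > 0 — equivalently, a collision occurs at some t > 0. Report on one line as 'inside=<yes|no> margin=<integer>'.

d = (-8, -16),  |d|² = 320;  R = 6+2 = 8,  c = 320−8² = 256
v_rel = (1, 11),  |v_rel|² = 122;  v_rel·d = (1)·(-8) + (11)·(-16) = -184
122·t² + 368·t + 256 = 0  ⇒  m = (-184)² − 122·256 = 2624
m = 2624 > 0,  v_rel·d = -184 < 0  ⇒  outside

inside=no margin=2624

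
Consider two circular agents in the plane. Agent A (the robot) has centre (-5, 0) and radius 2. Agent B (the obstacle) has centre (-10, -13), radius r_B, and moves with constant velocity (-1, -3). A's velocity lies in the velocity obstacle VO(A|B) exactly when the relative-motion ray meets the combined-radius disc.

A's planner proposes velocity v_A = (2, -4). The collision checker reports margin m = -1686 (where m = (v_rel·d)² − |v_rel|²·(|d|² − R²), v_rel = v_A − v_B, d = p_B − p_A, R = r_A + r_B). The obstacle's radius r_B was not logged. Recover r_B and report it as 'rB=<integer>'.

m = -1686
d = (-5, -13);  v_rel = (3, -1),  |v_rel|² = 10
v_rel×d = (3)·(-13) − (-1)·(-5) = -44
since m = R²·10 − (-44)²:  R² = (1936 + -1686) / 10 = 25
R = √25 = 5  ⇒  r_B = 5 − 2 = 3

rB=3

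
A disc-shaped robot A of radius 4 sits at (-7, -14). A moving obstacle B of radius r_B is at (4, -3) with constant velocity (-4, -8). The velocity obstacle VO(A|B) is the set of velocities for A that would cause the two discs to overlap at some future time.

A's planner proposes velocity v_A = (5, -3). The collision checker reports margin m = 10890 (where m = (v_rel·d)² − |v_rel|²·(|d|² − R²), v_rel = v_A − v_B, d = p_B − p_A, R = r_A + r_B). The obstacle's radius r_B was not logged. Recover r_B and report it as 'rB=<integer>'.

m = 10890
d = (11, 11);  v_rel = (9, 5),  |v_rel|² = 106
v_rel×d = (9)·(11) − (5)·(11) = 44
since m = R²·106 − 44²:  R² = (1936 + 10890) / 106 = 121
R = √121 = 11  ⇒  r_B = 11 − 4 = 7

rB=7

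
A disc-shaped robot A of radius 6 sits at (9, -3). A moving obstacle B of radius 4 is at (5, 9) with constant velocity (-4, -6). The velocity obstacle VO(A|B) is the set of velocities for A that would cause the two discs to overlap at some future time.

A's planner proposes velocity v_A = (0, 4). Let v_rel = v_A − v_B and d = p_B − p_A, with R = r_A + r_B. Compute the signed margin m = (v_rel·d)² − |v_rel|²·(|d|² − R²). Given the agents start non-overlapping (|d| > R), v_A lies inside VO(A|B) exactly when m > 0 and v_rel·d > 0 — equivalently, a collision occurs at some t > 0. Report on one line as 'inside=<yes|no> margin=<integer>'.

d = (-4, 12),  |d|² = 160;  R = 6+4 = 10,  c = 160−10² = 60
v_rel = (4, 10),  |v_rel|² = 116;  v_rel·d = (4)·(-4) + (10)·(12) = 104
116·t² − 208·t + 60 = 0  ⇒  m = 104² − 116·60 = 3856
m = 3856 > 0,  v_rel·d = 104 > 0  ⇒  inside

inside=yes margin=3856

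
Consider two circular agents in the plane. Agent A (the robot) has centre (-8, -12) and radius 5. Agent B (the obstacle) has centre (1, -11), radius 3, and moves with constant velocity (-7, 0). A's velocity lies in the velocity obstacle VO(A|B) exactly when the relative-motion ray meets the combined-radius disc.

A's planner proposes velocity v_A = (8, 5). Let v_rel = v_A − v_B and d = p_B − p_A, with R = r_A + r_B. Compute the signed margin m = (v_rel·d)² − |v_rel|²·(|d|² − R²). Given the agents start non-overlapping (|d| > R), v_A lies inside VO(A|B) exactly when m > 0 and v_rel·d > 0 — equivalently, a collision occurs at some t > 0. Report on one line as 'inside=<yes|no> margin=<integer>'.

d = (9, 1),  |d|² = 82;  R = 5+3 = 8,  c = 82−8² = 18
v_rel = (15, 5),  |v_rel|² = 250;  v_rel·d = (15)·(9) + (5)·(1) = 140
250·t² − 280·t + 18 = 0  ⇒  m = 140² − 250·18 = 15100
m = 15100 > 0,  v_rel·d = 140 > 0  ⇒  inside

inside=yes margin=15100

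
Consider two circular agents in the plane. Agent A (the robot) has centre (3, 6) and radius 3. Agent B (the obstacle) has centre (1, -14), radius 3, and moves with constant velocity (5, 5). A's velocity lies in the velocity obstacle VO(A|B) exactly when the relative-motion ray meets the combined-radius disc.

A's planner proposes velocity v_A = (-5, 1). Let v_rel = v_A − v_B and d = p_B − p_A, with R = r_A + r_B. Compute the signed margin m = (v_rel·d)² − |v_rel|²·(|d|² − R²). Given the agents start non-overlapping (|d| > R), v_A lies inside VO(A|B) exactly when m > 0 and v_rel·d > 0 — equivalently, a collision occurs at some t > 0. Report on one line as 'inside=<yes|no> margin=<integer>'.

d = (-2, -20),  |d|² = 404;  R = 3+3 = 6,  c = 404−6² = 368
v_rel = (-10, -4),  |v_rel|² = 116;  v_rel·d = (-10)·(-2) + (-4)·(-20) = 100
116·t² − 200·t + 368 = 0  ⇒  m = 100² − 116·368 = -32688
m = -32688 < 0,  v_rel·d = 100 > 0  ⇒  outside

inside=no margin=-32688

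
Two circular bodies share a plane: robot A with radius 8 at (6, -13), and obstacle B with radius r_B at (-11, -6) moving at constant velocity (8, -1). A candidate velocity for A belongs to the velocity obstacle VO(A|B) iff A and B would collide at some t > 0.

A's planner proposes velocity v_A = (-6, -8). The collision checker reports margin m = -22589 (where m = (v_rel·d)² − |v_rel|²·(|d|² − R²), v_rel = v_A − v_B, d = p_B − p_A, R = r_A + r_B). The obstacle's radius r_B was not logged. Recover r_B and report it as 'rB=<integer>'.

m = -22589
d = (-17, 7);  v_rel = (-14, -7),  |v_rel|² = 245
v_rel×d = (-14)·(7) − (-7)·(-17) = -217
since m = R²·245 − (-217)²:  R² = (47089 + -22589) / 245 = 100
R = √100 = 10  ⇒  r_B = 10 − 8 = 2

rB=2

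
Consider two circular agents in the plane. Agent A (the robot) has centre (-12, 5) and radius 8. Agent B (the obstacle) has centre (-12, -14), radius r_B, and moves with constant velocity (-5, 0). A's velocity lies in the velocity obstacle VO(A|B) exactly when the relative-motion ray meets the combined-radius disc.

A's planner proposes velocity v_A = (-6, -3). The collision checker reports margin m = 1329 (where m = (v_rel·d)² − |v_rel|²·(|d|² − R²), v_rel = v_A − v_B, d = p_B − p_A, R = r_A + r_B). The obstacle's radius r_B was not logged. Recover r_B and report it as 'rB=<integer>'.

m = 1329
d = (0, -19);  v_rel = (-1, -3),  |v_rel|² = 10
v_rel×d = (-1)·(-19) − (-3)·(0) = 19
since m = R²·10 − 19²:  R² = (361 + 1329) / 10 = 169
R = √169 = 13  ⇒  r_B = 13 − 8 = 5

rB=5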